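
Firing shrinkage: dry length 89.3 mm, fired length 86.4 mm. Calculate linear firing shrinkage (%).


FS = (89.3 - 86.4) / 89.3 * 100 = 3.25%

3.25


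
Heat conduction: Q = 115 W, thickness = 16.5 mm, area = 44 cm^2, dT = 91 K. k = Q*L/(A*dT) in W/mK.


k = 115*16.5/1000/(44/10000*91) = 4.74 W/mK

4.74


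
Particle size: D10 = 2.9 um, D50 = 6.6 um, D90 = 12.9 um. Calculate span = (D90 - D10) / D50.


Span = (12.9 - 2.9) / 6.6 = 10.0 / 6.6 = 1.515

1.515


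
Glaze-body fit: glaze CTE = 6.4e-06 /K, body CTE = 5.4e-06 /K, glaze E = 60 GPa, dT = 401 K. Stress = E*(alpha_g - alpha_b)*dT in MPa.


Stress = 60*1000*(6.4e-06 - 5.4e-06)*401 = 24.1 MPa

24.1


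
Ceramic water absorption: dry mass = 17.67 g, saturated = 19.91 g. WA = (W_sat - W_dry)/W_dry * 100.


WA = (19.91 - 17.67) / 17.67 * 100 = 12.68%

12.68


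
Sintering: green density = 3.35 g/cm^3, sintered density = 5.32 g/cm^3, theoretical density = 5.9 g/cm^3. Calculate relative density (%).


Relative = 5.32 / 5.9 * 100 = 90.2%

90.2


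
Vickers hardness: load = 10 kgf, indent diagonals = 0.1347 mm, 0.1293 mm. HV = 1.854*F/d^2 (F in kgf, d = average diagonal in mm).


d_avg = (0.1347+0.1293)/2 = 0.132 mm
HV = 1.854*10/0.132^2 = 1064

1064


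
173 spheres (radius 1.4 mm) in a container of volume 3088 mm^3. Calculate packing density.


V_sphere = 4/3*pi*1.4^3 = 11.494 mm^3
Total V = 173*11.494 = 1988.462 mm^3
PD = 1988.462 / 3088 = 0.644

0.644


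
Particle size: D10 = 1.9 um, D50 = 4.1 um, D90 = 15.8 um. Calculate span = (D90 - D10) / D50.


Span = (15.8 - 1.9) / 4.1 = 13.9 / 4.1 = 3.39

3.39


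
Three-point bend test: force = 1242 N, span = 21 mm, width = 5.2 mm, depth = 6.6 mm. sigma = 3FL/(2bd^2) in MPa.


sigma = 3*1242*21/(2*5.2*6.6^2) = 172.7 MPa

172.7


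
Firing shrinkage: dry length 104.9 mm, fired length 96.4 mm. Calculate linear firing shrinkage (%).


FS = (104.9 - 96.4) / 104.9 * 100 = 8.1%

8.1


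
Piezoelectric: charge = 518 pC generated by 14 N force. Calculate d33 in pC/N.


d33 = 518 / 14 = 37.0 pC/N

37.0


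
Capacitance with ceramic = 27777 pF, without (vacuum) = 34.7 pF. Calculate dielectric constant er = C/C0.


er = 27777 / 34.7 = 800.49

800.49


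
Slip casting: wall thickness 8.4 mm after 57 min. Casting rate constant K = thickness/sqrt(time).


K = 8.4 / sqrt(57) = 8.4 / 7.5498 = 1.113 mm/min^0.5

1.113


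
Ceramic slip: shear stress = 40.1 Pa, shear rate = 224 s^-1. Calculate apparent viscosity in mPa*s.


eta = tau/gamma * 1000 = 40.1/224 * 1000 = 179.0 mPa*s

179.0


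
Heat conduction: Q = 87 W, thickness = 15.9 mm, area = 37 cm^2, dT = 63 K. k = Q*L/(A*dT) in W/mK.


k = 87*15.9/1000/(37/10000*63) = 5.93 W/mK

5.93


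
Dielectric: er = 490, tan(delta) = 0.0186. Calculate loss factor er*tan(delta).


Loss = 490 * 0.0186 = 9.114

9.114


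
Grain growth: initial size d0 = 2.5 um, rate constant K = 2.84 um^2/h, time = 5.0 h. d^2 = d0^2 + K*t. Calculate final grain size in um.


d^2 = 2.5^2 + 2.84*5.0 = 20.45
d = sqrt(20.45) = 4.52 um

4.52


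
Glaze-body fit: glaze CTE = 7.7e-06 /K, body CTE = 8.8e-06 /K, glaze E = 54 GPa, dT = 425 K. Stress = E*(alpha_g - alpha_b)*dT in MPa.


Stress = 54*1000*(7.7e-06 - 8.8e-06)*425 = -25.2 MPa

-25.2


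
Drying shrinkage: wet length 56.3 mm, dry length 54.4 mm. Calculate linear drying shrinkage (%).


DS = (56.3 - 54.4) / 56.3 * 100 = 3.37%

3.37


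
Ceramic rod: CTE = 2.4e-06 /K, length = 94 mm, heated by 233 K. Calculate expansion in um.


dL = 2.4e-06 * 94 * 233 * 1000 = 52.565 um

52.565


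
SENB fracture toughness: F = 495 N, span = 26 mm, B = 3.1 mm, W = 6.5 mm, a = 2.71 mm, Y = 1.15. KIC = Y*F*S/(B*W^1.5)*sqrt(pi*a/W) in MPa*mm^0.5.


KIC = 1.15*495*26/(3.1*6.5^1.5)*sqrt(pi*2.71/6.5) = 329.72

329.72


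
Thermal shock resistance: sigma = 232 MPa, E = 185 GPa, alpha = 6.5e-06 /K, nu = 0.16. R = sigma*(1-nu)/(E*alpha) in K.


R = 232*(1-0.16)/(185*1000*6.5e-06) = 162 K

162


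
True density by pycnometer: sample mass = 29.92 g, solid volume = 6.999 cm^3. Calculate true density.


TD = 29.92 / 6.999 = 4.275 g/cm^3

4.275


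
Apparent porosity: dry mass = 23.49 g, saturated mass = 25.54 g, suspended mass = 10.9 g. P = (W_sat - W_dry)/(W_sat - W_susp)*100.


P = (25.54 - 23.49) / (25.54 - 10.9) * 100 = 2.05 / 14.64 * 100 = 14.0%

14.0


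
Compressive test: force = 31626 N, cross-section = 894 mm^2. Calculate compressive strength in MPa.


CS = 31626 / 894 = 35.4 MPa

35.4


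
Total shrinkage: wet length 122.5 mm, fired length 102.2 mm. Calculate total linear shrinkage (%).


TS = (122.5 - 102.2) / 122.5 * 100 = 16.57%

16.57


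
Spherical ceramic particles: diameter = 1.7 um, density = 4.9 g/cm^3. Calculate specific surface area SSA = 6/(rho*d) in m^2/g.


SSA = 6 / (4.9 * 1.7) = 0.72 m^2/g

0.72


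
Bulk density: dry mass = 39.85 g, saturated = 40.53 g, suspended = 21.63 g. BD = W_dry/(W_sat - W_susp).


BD = 39.85 / (40.53 - 21.63) = 39.85 / 18.9 = 2.108 g/cm^3

2.108


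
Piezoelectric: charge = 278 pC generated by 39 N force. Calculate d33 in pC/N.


d33 = 278 / 39 = 7.1 pC/N

7.1


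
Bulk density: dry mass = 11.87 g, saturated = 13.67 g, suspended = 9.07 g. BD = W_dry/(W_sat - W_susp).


BD = 11.87 / (13.67 - 9.07) = 11.87 / 4.6 = 2.58 g/cm^3

2.58


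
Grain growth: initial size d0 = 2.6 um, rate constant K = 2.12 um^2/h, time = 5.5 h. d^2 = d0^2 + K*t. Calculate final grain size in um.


d^2 = 2.6^2 + 2.12*5.5 = 18.42
d = sqrt(18.42) = 4.29 um

4.29


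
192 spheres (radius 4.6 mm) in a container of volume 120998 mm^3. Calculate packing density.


V_sphere = 4/3*pi*4.6^3 = 407.7201 mm^3
Total V = 192*407.7201 = 78282.2592 mm^3
PD = 78282.2592 / 120998 = 0.647

0.647


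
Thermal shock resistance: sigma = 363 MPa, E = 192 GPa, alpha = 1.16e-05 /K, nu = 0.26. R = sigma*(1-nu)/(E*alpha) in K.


R = 363*(1-0.26)/(192*1000*1.16e-05) = 121 K

121


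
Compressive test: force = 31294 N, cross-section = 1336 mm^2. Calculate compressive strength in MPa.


CS = 31294 / 1336 = 23.4 MPa

23.4


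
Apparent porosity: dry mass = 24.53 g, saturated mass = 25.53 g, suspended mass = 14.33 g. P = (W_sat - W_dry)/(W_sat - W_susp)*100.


P = (25.53 - 24.53) / (25.53 - 14.33) * 100 = 1.0 / 11.2 * 100 = 8.9%

8.9


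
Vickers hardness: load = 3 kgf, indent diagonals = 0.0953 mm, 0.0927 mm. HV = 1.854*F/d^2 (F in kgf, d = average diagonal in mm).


d_avg = (0.0953+0.0927)/2 = 0.094 mm
HV = 1.854*3/0.094^2 = 629

629


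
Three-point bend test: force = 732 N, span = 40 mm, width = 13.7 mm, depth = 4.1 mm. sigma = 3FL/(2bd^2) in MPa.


sigma = 3*732*40/(2*13.7*4.1^2) = 190.7 MPa

190.7


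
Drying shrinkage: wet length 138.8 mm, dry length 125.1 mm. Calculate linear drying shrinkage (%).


DS = (138.8 - 125.1) / 138.8 * 100 = 9.87%

9.87


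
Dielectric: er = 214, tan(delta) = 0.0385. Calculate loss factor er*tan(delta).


Loss = 214 * 0.0385 = 8.239

8.239


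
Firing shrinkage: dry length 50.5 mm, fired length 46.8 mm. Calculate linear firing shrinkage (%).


FS = (50.5 - 46.8) / 50.5 * 100 = 7.33%

7.33


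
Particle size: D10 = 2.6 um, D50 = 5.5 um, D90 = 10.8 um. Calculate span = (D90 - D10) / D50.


Span = (10.8 - 2.6) / 5.5 = 8.2 / 5.5 = 1.491

1.491


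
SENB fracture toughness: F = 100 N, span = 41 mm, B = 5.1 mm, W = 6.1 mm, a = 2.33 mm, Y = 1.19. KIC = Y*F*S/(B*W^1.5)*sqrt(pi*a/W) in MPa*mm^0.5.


KIC = 1.19*100*41/(5.1*6.1^1.5)*sqrt(pi*2.33/6.1) = 69.56

69.56


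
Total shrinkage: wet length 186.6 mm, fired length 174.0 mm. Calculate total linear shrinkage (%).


TS = (186.6 - 174.0) / 186.6 * 100 = 6.75%

6.75


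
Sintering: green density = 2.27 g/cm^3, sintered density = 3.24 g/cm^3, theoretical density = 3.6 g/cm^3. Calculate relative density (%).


Relative = 3.24 / 3.6 * 100 = 90.0%

90.0


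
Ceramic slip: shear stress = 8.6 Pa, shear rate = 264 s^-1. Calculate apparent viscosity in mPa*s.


eta = tau/gamma * 1000 = 8.6/264 * 1000 = 32.6 mPa*s

32.6


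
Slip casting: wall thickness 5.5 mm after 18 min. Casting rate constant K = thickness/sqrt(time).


K = 5.5 / sqrt(18) = 5.5 / 4.2426 = 1.296 mm/min^0.5

1.296


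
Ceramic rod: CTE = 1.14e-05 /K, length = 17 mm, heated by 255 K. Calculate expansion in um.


dL = 1.14e-05 * 17 * 255 * 1000 = 49.419 um

49.419


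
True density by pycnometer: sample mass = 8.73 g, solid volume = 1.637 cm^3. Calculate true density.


TD = 8.73 / 1.637 = 5.333 g/cm^3

5.333


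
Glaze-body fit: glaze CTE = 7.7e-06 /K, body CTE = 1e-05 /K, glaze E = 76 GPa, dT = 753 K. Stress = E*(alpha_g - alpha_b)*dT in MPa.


Stress = 76*1000*(7.7e-06 - 1e-05)*753 = -131.6 MPa

-131.6


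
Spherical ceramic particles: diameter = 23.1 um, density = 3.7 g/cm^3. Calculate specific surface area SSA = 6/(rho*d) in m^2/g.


SSA = 6 / (3.7 * 23.1) = 0.07 m^2/g

0.07


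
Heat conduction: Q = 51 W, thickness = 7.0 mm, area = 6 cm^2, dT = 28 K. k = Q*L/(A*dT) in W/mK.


k = 51*7.0/1000/(6/10000*28) = 21.25 W/mK

21.25


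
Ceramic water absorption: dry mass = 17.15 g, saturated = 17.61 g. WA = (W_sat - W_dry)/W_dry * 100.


WA = (17.61 - 17.15) / 17.15 * 100 = 2.68%

2.68


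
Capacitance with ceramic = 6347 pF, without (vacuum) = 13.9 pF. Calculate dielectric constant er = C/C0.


er = 6347 / 13.9 = 456.62

456.62


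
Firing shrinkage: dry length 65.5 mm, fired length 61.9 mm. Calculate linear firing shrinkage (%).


FS = (65.5 - 61.9) / 65.5 * 100 = 5.5%

5.5


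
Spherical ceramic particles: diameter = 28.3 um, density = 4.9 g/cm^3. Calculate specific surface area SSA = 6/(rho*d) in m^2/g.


SSA = 6 / (4.9 * 28.3) = 0.043 m^2/g

0.043


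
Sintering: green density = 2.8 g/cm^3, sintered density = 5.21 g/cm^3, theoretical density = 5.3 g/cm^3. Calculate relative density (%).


Relative = 5.21 / 5.3 * 100 = 98.3%

98.3


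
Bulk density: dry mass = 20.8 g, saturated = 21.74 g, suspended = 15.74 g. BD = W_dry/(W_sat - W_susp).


BD = 20.8 / (21.74 - 15.74) = 20.8 / 6.0 = 3.467 g/cm^3

3.467


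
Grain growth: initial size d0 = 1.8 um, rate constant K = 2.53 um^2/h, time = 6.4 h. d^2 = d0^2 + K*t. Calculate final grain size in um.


d^2 = 1.8^2 + 2.53*6.4 = 19.432
d = sqrt(19.432) = 4.41 um

4.41


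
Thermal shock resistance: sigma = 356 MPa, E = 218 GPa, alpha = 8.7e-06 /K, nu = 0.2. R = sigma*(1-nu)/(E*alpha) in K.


R = 356*(1-0.2)/(218*1000*8.7e-06) = 150 K

150


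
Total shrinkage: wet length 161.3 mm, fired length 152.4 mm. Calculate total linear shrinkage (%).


TS = (161.3 - 152.4) / 161.3 * 100 = 5.52%

5.52


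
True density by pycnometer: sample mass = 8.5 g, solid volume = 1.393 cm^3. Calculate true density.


TD = 8.5 / 1.393 = 6.102 g/cm^3

6.102


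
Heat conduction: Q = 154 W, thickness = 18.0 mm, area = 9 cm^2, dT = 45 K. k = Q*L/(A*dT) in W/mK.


k = 154*18.0/1000/(9/10000*45) = 68.44 W/mK

68.44


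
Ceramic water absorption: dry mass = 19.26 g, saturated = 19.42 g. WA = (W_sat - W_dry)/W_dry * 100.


WA = (19.42 - 19.26) / 19.26 * 100 = 0.83%

0.83


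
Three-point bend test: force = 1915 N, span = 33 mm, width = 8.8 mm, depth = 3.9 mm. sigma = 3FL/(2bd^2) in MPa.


sigma = 3*1915*33/(2*8.8*3.9^2) = 708.2 MPa

708.2


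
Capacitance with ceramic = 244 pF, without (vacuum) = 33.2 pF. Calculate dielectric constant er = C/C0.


er = 244 / 33.2 = 7.35

7.35


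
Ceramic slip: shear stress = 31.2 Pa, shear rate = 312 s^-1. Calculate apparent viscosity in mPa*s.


eta = tau/gamma * 1000 = 31.2/312 * 1000 = 100.0 mPa*s

100.0


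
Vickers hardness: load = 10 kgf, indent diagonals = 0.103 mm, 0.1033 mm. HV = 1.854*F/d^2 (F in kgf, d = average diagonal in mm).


d_avg = (0.103+0.1033)/2 = 0.10315 mm
HV = 1.854*10/0.10315^2 = 1742

1742


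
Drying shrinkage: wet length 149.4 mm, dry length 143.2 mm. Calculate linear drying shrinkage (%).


DS = (149.4 - 143.2) / 149.4 * 100 = 4.15%

4.15


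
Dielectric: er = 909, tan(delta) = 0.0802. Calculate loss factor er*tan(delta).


Loss = 909 * 0.0802 = 72.902

72.902


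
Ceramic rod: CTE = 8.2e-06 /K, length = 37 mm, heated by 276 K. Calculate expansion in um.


dL = 8.2e-06 * 37 * 276 * 1000 = 83.738 um

83.738


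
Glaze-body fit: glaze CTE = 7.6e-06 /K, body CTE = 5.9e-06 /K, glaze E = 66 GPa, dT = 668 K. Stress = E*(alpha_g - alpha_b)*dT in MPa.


Stress = 66*1000*(7.6e-06 - 5.9e-06)*668 = 74.9 MPa

74.9


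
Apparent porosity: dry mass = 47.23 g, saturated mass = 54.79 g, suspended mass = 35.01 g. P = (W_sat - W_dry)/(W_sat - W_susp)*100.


P = (54.79 - 47.23) / (54.79 - 35.01) * 100 = 7.56 / 19.78 * 100 = 38.2%

38.2


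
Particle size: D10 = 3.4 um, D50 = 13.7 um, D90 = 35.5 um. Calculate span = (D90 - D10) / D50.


Span = (35.5 - 3.4) / 13.7 = 32.1 / 13.7 = 2.343

2.343


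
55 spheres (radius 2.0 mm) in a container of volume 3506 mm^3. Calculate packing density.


V_sphere = 4/3*pi*2.0^3 = 33.5103 mm^3
Total V = 55*33.5103 = 1843.0665 mm^3
PD = 1843.0665 / 3506 = 0.526

0.526


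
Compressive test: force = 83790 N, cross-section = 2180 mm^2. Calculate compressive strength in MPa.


CS = 83790 / 2180 = 38.4 MPa

38.4


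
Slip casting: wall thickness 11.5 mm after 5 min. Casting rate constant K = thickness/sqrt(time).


K = 11.5 / sqrt(5) = 11.5 / 2.2361 = 5.143 mm/min^0.5

5.143


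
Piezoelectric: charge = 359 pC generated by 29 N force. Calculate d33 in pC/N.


d33 = 359 / 29 = 12.4 pC/N

12.4


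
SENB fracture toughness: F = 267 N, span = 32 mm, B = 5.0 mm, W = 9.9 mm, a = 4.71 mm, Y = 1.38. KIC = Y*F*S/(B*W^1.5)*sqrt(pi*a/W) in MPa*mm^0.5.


KIC = 1.38*267*32/(5.0*9.9^1.5)*sqrt(pi*4.71/9.9) = 92.55

92.55


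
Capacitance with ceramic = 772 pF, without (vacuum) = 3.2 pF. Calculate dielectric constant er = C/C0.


er = 772 / 3.2 = 241.25

241.25


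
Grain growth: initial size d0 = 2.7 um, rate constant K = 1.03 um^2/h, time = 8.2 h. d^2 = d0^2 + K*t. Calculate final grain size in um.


d^2 = 2.7^2 + 1.03*8.2 = 15.736
d = sqrt(15.736) = 3.97 um

3.97


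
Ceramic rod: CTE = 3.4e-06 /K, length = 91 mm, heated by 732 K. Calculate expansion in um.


dL = 3.4e-06 * 91 * 732 * 1000 = 226.481 um

226.481


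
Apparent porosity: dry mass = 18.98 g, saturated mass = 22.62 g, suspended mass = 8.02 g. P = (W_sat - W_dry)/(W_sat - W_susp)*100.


P = (22.62 - 18.98) / (22.62 - 8.02) * 100 = 3.64 / 14.6 * 100 = 24.9%

24.9


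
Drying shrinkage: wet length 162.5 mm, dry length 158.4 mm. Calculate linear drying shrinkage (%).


DS = (162.5 - 158.4) / 162.5 * 100 = 2.52%

2.52


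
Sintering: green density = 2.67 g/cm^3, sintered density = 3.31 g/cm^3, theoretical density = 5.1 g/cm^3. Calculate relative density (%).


Relative = 3.31 / 5.1 * 100 = 64.9%

64.9


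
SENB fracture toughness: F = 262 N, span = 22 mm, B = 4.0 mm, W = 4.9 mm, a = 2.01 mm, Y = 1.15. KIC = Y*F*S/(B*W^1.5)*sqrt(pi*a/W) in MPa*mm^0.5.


KIC = 1.15*262*22/(4.0*4.9^1.5)*sqrt(pi*2.01/4.9) = 173.44

173.44


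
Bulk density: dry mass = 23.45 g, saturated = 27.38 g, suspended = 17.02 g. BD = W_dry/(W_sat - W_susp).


BD = 23.45 / (27.38 - 17.02) = 23.45 / 10.36 = 2.264 g/cm^3

2.264


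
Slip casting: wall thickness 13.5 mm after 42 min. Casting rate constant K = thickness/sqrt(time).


K = 13.5 / sqrt(42) = 13.5 / 6.4807 = 2.083 mm/min^0.5

2.083


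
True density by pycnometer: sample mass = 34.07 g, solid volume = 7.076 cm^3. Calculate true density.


TD = 34.07 / 7.076 = 4.815 g/cm^3

4.815


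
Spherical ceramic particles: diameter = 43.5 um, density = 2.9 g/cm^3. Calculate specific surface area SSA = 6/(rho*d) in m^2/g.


SSA = 6 / (2.9 * 43.5) = 0.048 m^2/g

0.048


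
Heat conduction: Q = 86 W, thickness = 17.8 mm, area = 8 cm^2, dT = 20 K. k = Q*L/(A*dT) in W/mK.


k = 86*17.8/1000/(8/10000*20) = 95.68 W/mK

95.68


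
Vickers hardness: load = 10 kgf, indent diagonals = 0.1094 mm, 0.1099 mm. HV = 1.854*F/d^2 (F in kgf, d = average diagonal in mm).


d_avg = (0.1094+0.1099)/2 = 0.10965 mm
HV = 1.854*10/0.10965^2 = 1542

1542


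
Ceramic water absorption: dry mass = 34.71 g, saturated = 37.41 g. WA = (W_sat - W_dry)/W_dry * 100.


WA = (37.41 - 34.71) / 34.71 * 100 = 7.78%

7.78


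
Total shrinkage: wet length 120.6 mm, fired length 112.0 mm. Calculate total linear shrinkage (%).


TS = (120.6 - 112.0) / 120.6 * 100 = 7.13%

7.13


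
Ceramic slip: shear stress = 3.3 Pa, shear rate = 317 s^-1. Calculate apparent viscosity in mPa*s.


eta = tau/gamma * 1000 = 3.3/317 * 1000 = 10.4 mPa*s

10.4


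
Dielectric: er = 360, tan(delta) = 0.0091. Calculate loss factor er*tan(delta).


Loss = 360 * 0.0091 = 3.276

3.276


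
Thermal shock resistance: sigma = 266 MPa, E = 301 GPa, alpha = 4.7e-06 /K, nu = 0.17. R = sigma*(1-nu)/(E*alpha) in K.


R = 266*(1-0.17)/(301*1000*4.7e-06) = 156 K

156


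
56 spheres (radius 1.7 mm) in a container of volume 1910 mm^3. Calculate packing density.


V_sphere = 4/3*pi*1.7^3 = 20.5795 mm^3
Total V = 56*20.5795 = 1152.452 mm^3
PD = 1152.452 / 1910 = 0.603

0.603


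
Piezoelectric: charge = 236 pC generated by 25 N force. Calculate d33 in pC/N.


d33 = 236 / 25 = 9.4 pC/N

9.4


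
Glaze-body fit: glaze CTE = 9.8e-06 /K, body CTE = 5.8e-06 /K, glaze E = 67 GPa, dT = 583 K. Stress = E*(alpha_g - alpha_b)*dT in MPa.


Stress = 67*1000*(9.8e-06 - 5.8e-06)*583 = 156.2 MPa

156.2


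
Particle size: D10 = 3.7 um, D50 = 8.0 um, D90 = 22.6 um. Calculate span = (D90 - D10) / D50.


Span = (22.6 - 3.7) / 8.0 = 18.9 / 8.0 = 2.363

2.363


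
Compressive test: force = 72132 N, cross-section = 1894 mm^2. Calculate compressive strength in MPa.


CS = 72132 / 1894 = 38.1 MPa

38.1


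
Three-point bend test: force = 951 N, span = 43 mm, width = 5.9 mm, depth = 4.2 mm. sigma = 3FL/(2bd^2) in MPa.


sigma = 3*951*43/(2*5.9*4.2^2) = 589.4 MPa

589.4


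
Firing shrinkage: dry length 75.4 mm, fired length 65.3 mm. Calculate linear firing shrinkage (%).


FS = (75.4 - 65.3) / 75.4 * 100 = 13.4%

13.4


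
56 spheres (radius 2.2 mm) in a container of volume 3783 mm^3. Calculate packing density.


V_sphere = 4/3*pi*2.2^3 = 44.6022 mm^3
Total V = 56*44.6022 = 2497.7232 mm^3
PD = 2497.7232 / 3783 = 0.66

0.66


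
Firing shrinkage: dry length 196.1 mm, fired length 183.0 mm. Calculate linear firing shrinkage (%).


FS = (196.1 - 183.0) / 196.1 * 100 = 6.68%

6.68


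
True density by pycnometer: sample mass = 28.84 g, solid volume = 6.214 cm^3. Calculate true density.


TD = 28.84 / 6.214 = 4.641 g/cm^3

4.641


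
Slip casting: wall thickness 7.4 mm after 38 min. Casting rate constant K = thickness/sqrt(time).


K = 7.4 / sqrt(38) = 7.4 / 6.1644 = 1.2 mm/min^0.5

1.2


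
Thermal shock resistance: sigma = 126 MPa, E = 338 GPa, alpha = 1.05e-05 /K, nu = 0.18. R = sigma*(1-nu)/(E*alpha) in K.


R = 126*(1-0.18)/(338*1000*1.05e-05) = 29 K

29


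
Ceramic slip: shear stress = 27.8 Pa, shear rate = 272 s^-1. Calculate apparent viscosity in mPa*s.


eta = tau/gamma * 1000 = 27.8/272 * 1000 = 102.2 mPa*s

102.2


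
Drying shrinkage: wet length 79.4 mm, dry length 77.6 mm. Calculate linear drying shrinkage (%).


DS = (79.4 - 77.6) / 79.4 * 100 = 2.27%

2.27


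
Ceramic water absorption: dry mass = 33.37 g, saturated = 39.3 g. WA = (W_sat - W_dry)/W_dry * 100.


WA = (39.3 - 33.37) / 33.37 * 100 = 17.77%

17.77


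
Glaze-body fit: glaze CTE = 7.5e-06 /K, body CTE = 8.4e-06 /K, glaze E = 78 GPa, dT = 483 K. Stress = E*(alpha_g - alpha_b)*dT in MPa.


Stress = 78*1000*(7.5e-06 - 8.4e-06)*483 = -33.9 MPa

-33.9


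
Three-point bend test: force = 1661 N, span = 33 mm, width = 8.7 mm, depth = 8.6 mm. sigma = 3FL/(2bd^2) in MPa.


sigma = 3*1661*33/(2*8.7*8.6^2) = 127.8 MPa

127.8


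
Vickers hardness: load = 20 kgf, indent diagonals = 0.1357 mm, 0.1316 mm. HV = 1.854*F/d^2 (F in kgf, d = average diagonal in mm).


d_avg = (0.1357+0.1316)/2 = 0.13365 mm
HV = 1.854*20/0.13365^2 = 2076

2076


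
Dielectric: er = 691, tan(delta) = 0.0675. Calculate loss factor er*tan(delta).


Loss = 691 * 0.0675 = 46.643

46.643


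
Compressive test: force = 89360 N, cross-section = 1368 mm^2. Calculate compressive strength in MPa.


CS = 89360 / 1368 = 65.3 MPa

65.3


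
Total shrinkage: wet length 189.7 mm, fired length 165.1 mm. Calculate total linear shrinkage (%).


TS = (189.7 - 165.1) / 189.7 * 100 = 12.97%

12.97


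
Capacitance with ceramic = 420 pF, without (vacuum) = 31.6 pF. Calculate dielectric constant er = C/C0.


er = 420 / 31.6 = 13.29

13.29


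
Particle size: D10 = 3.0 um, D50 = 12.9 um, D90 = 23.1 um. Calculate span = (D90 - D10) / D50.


Span = (23.1 - 3.0) / 12.9 = 20.1 / 12.9 = 1.558

1.558


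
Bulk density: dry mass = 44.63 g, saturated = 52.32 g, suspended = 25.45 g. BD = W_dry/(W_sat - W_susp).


BD = 44.63 / (52.32 - 25.45) = 44.63 / 26.87 = 1.661 g/cm^3

1.661


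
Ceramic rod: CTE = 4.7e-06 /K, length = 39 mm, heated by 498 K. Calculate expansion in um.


dL = 4.7e-06 * 39 * 498 * 1000 = 91.283 um

91.283


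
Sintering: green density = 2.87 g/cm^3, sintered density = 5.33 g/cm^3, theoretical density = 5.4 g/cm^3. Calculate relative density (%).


Relative = 5.33 / 5.4 * 100 = 98.7%

98.7


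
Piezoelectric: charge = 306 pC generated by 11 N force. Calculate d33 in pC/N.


d33 = 306 / 11 = 27.8 pC/N

27.8


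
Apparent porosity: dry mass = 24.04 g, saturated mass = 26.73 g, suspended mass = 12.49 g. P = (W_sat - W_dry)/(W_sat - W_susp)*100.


P = (26.73 - 24.04) / (26.73 - 12.49) * 100 = 2.69 / 14.24 * 100 = 18.9%

18.9


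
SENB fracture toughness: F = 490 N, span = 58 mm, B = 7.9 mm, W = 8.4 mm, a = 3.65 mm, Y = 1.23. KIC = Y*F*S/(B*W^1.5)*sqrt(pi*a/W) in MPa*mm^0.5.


KIC = 1.23*490*58/(7.9*8.4^1.5)*sqrt(pi*3.65/8.4) = 212.36

212.36


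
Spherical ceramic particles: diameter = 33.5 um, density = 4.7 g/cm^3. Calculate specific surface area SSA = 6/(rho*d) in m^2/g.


SSA = 6 / (4.7 * 33.5) = 0.038 m^2/g

0.038


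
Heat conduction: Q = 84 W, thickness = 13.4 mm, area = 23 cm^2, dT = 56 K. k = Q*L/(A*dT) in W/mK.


k = 84*13.4/1000/(23/10000*56) = 8.74 W/mK

8.74


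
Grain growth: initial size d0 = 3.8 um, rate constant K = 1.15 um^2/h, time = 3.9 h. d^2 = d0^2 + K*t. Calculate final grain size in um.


d^2 = 3.8^2 + 1.15*3.9 = 18.925
d = sqrt(18.925) = 4.35 um

4.35


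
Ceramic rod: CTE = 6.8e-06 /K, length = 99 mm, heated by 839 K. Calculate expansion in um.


dL = 6.8e-06 * 99 * 839 * 1000 = 564.815 um

564.815


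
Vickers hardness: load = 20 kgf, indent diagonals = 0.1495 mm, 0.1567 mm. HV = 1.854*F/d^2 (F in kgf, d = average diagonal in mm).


d_avg = (0.1495+0.1567)/2 = 0.1531 mm
HV = 1.854*20/0.1531^2 = 1582

1582


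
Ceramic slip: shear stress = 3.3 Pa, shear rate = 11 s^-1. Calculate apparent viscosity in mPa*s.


eta = tau/gamma * 1000 = 3.3/11 * 1000 = 300.0 mPa*s

300.0


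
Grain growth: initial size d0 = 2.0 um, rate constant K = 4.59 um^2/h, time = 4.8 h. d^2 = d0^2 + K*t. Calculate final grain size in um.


d^2 = 2.0^2 + 4.59*4.8 = 26.032
d = sqrt(26.032) = 5.1 um

5.1


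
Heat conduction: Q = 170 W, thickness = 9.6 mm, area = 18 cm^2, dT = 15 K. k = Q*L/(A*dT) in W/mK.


k = 170*9.6/1000/(18/10000*15) = 60.44 W/mK

60.44


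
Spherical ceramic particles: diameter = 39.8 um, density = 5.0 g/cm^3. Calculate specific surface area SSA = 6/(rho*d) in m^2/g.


SSA = 6 / (5.0 * 39.8) = 0.03 m^2/g

0.03


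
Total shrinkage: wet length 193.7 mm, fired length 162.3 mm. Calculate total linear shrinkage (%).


TS = (193.7 - 162.3) / 193.7 * 100 = 16.21%

16.21


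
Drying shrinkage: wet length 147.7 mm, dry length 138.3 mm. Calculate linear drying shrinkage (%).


DS = (147.7 - 138.3) / 147.7 * 100 = 6.36%

6.36


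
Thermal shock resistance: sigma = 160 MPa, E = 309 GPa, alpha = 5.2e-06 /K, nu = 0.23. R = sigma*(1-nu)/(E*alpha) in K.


R = 160*(1-0.23)/(309*1000*5.2e-06) = 77 K

77


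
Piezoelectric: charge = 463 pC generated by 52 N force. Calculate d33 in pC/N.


d33 = 463 / 52 = 8.9 pC/N

8.9


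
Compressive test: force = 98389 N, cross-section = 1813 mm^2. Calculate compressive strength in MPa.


CS = 98389 / 1813 = 54.3 MPa

54.3


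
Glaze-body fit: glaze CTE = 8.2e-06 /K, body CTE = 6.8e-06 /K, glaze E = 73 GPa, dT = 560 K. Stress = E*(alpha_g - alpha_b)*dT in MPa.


Stress = 73*1000*(8.2e-06 - 6.8e-06)*560 = 57.2 MPa

57.2


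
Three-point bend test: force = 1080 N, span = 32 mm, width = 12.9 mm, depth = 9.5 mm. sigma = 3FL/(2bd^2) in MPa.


sigma = 3*1080*32/(2*12.9*9.5^2) = 44.5 MPa

44.5


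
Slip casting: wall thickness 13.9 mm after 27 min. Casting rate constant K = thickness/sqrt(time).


K = 13.9 / sqrt(27) = 13.9 / 5.1962 = 2.675 mm/min^0.5

2.675


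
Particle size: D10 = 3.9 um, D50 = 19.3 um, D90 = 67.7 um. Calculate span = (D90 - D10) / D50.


Span = (67.7 - 3.9) / 19.3 = 63.8 / 19.3 = 3.306

3.306


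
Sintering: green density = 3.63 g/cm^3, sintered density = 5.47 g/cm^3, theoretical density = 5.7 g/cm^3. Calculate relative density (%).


Relative = 5.47 / 5.7 * 100 = 96.0%

96.0


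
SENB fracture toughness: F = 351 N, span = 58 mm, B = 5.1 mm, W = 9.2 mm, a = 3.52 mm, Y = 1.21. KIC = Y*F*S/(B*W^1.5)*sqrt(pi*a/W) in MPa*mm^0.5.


KIC = 1.21*351*58/(5.1*9.2^1.5)*sqrt(pi*3.52/9.2) = 189.77

189.77


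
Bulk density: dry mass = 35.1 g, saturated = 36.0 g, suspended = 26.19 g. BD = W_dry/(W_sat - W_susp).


BD = 35.1 / (36.0 - 26.19) = 35.1 / 9.81 = 3.578 g/cm^3

3.578


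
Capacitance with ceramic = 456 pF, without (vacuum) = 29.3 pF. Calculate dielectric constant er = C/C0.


er = 456 / 29.3 = 15.56

15.56


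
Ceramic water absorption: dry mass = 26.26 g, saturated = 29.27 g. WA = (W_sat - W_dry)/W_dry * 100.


WA = (29.27 - 26.26) / 26.26 * 100 = 11.46%

11.46


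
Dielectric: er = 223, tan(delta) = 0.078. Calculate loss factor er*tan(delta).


Loss = 223 * 0.078 = 17.394

17.394


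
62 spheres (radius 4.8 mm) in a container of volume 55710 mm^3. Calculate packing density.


V_sphere = 4/3*pi*4.8^3 = 463.2467 mm^3
Total V = 62*463.2467 = 28721.2954 mm^3
PD = 28721.2954 / 55710 = 0.516

0.516


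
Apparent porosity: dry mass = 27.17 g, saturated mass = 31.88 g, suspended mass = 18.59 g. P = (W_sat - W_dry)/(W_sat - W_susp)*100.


P = (31.88 - 27.17) / (31.88 - 18.59) * 100 = 4.71 / 13.29 * 100 = 35.4%

35.4


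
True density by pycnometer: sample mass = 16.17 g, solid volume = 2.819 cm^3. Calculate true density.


TD = 16.17 / 2.819 = 5.736 g/cm^3

5.736


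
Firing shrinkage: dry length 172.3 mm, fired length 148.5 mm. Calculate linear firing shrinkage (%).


FS = (172.3 - 148.5) / 172.3 * 100 = 13.81%

13.81


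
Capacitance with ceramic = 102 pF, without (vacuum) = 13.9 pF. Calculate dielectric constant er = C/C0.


er = 102 / 13.9 = 7.34

7.34


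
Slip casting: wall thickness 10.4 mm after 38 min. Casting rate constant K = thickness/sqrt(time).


K = 10.4 / sqrt(38) = 10.4 / 6.1644 = 1.687 mm/min^0.5

1.687


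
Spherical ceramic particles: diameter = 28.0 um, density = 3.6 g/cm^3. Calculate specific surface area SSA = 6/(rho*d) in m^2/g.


SSA = 6 / (3.6 * 28.0) = 0.06 m^2/g

0.06


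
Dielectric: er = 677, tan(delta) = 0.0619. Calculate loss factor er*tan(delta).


Loss = 677 * 0.0619 = 41.906

41.906


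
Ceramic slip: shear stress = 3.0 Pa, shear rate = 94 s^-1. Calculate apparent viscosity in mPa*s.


eta = tau/gamma * 1000 = 3.0/94 * 1000 = 31.9 mPa*s

31.9


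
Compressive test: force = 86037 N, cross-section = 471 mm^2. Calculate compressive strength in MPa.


CS = 86037 / 471 = 182.7 MPa

182.7


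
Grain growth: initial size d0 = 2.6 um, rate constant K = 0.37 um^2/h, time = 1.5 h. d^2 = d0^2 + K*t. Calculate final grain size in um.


d^2 = 2.6^2 + 0.37*1.5 = 7.315
d = sqrt(7.315) = 2.7 um

2.7


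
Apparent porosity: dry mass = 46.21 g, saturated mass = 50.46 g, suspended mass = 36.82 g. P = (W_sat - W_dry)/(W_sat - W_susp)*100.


P = (50.46 - 46.21) / (50.46 - 36.82) * 100 = 4.25 / 13.64 * 100 = 31.2%

31.2


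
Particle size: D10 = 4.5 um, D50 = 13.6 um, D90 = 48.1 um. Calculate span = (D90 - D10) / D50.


Span = (48.1 - 4.5) / 13.6 = 43.6 / 13.6 = 3.206

3.206


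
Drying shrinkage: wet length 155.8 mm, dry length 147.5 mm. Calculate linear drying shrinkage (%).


DS = (155.8 - 147.5) / 155.8 * 100 = 5.33%

5.33


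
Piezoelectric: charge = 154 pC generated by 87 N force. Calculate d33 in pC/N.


d33 = 154 / 87 = 1.8 pC/N

1.8


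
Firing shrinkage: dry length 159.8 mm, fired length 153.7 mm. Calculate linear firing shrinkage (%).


FS = (159.8 - 153.7) / 159.8 * 100 = 3.82%

3.82


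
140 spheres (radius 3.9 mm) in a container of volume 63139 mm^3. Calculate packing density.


V_sphere = 4/3*pi*3.9^3 = 248.4748 mm^3
Total V = 140*248.4748 = 34786.472 mm^3
PD = 34786.472 / 63139 = 0.551

0.551


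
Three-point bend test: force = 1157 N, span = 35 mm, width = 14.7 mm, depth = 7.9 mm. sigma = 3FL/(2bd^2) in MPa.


sigma = 3*1157*35/(2*14.7*7.9^2) = 66.2 MPa

66.2


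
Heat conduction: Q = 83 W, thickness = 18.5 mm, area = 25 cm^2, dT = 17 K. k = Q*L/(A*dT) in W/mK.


k = 83*18.5/1000/(25/10000*17) = 36.13 W/mK

36.13


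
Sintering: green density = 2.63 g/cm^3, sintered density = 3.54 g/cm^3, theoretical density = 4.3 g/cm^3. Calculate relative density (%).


Relative = 3.54 / 4.3 * 100 = 82.3%

82.3


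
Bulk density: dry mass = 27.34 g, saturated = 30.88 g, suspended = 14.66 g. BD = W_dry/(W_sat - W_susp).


BD = 27.34 / (30.88 - 14.66) = 27.34 / 16.22 = 1.686 g/cm^3

1.686


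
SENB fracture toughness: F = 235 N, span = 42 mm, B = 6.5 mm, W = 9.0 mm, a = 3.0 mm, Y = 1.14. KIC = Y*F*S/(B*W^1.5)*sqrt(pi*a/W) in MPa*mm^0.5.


KIC = 1.14*235*42/(6.5*9.0^1.5)*sqrt(pi*3.0/9.0) = 65.61

65.61


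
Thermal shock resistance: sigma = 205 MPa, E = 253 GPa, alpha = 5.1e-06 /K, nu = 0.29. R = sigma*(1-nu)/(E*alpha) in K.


R = 205*(1-0.29)/(253*1000*5.1e-06) = 113 K

113


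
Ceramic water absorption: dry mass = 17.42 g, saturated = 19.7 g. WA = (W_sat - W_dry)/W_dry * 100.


WA = (19.7 - 17.42) / 17.42 * 100 = 13.09%

13.09


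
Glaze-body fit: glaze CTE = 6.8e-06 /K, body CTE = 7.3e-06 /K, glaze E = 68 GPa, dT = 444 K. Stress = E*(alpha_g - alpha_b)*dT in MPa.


Stress = 68*1000*(6.8e-06 - 7.3e-06)*444 = -15.1 MPa

-15.1


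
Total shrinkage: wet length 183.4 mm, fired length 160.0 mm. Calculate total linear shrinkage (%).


TS = (183.4 - 160.0) / 183.4 * 100 = 12.76%

12.76


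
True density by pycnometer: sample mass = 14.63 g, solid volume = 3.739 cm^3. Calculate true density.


TD = 14.63 / 3.739 = 3.913 g/cm^3

3.913


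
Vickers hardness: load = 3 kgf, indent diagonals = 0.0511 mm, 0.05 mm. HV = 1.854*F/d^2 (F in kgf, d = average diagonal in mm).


d_avg = (0.0511+0.05)/2 = 0.05055 mm
HV = 1.854*3/0.05055^2 = 2177

2177


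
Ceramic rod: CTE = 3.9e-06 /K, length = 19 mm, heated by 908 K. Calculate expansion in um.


dL = 3.9e-06 * 19 * 908 * 1000 = 67.283 um

67.283


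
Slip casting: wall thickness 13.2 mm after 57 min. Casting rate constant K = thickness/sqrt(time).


K = 13.2 / sqrt(57) = 13.2 / 7.5498 = 1.748 mm/min^0.5

1.748


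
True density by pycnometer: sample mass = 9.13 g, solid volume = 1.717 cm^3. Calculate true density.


TD = 9.13 / 1.717 = 5.317 g/cm^3

5.317


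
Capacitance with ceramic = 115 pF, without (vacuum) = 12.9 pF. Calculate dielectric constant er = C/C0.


er = 115 / 12.9 = 8.91

8.91


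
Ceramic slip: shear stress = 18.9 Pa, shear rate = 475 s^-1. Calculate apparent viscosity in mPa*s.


eta = tau/gamma * 1000 = 18.9/475 * 1000 = 39.8 mPa*s

39.8


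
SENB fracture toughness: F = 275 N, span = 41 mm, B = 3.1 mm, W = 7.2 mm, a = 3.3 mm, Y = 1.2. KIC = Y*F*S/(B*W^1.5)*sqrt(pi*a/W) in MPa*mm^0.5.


KIC = 1.2*275*41/(3.1*7.2^1.5)*sqrt(pi*3.3/7.2) = 271.08

271.08


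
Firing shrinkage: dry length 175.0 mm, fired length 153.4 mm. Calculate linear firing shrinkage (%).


FS = (175.0 - 153.4) / 175.0 * 100 = 12.34%

12.34


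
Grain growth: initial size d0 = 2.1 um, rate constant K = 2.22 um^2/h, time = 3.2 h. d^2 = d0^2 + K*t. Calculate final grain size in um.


d^2 = 2.1^2 + 2.22*3.2 = 11.514
d = sqrt(11.514) = 3.39 um

3.39


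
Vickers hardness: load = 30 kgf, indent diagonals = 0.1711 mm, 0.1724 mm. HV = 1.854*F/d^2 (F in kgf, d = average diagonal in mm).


d_avg = (0.1711+0.1724)/2 = 0.17175 mm
HV = 1.854*30/0.17175^2 = 1886

1886


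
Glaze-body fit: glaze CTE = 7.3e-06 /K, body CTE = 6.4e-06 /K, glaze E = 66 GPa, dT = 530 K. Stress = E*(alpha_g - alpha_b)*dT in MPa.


Stress = 66*1000*(7.3e-06 - 6.4e-06)*530 = 31.5 MPa

31.5


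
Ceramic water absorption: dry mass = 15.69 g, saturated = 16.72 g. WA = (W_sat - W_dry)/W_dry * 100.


WA = (16.72 - 15.69) / 15.69 * 100 = 6.56%

6.56


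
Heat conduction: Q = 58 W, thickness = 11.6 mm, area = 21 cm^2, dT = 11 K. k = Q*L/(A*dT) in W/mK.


k = 58*11.6/1000/(21/10000*11) = 29.13 W/mK

29.13


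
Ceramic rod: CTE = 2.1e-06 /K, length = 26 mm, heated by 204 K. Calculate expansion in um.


dL = 2.1e-06 * 26 * 204 * 1000 = 11.138 um

11.138


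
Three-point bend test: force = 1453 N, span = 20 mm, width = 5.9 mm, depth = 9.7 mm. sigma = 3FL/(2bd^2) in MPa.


sigma = 3*1453*20/(2*5.9*9.7^2) = 78.5 MPa

78.5


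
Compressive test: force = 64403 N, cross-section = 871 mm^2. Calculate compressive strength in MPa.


CS = 64403 / 871 = 73.9 MPa

73.9


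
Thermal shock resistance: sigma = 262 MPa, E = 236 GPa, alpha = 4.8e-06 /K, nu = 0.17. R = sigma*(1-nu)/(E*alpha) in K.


R = 262*(1-0.17)/(236*1000*4.8e-06) = 192 K

192


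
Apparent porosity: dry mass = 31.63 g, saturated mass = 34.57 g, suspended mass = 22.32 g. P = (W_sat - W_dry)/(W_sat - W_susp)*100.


P = (34.57 - 31.63) / (34.57 - 22.32) * 100 = 2.94 / 12.25 * 100 = 24.0%

24.0


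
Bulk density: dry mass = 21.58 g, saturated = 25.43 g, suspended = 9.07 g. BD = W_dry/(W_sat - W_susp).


BD = 21.58 / (25.43 - 9.07) = 21.58 / 16.36 = 1.319 g/cm^3

1.319


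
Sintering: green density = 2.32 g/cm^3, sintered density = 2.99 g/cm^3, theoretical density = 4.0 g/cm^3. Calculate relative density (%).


Relative = 2.99 / 4.0 * 100 = 74.8%

74.8


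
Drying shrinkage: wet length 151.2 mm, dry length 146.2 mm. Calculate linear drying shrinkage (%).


DS = (151.2 - 146.2) / 151.2 * 100 = 3.31%

3.31


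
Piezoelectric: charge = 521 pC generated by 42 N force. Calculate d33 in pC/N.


d33 = 521 / 42 = 12.4 pC/N

12.4


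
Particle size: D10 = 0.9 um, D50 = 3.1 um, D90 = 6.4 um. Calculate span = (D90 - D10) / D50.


Span = (6.4 - 0.9) / 3.1 = 5.5 / 3.1 = 1.774

1.774


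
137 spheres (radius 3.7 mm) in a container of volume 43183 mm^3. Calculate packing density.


V_sphere = 4/3*pi*3.7^3 = 212.1748 mm^3
Total V = 137*212.1748 = 29067.9476 mm^3
PD = 29067.9476 / 43183 = 0.673

0.673


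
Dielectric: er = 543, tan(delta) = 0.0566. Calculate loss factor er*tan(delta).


Loss = 543 * 0.0566 = 30.734

30.734


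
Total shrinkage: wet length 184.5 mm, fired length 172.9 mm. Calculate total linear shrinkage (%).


TS = (184.5 - 172.9) / 184.5 * 100 = 6.29%

6.29


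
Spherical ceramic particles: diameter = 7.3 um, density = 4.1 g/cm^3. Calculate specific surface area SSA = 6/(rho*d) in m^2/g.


SSA = 6 / (4.1 * 7.3) = 0.2 m^2/g

0.2


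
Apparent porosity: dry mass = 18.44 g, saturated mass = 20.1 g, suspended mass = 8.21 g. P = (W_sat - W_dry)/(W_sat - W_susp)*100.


P = (20.1 - 18.44) / (20.1 - 8.21) * 100 = 1.66 / 11.89 * 100 = 14.0%

14.0


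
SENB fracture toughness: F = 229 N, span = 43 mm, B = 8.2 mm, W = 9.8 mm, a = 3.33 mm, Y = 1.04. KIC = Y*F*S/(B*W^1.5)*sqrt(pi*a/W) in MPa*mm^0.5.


KIC = 1.04*229*43/(8.2*9.8^1.5)*sqrt(pi*3.33/9.8) = 42.06

42.06


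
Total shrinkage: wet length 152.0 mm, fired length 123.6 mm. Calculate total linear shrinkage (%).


TS = (152.0 - 123.6) / 152.0 * 100 = 18.68%

18.68


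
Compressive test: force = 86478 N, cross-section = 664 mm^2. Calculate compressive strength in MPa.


CS = 86478 / 664 = 130.2 MPa

130.2


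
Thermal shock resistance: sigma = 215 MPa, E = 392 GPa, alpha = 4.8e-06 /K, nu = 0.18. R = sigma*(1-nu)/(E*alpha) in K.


R = 215*(1-0.18)/(392*1000*4.8e-06) = 94 K

94


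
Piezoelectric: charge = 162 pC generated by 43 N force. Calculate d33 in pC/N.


d33 = 162 / 43 = 3.8 pC/N

3.8


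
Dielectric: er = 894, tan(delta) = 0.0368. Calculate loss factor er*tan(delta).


Loss = 894 * 0.0368 = 32.899

32.899


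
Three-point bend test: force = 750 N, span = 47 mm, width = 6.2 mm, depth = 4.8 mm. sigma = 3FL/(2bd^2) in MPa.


sigma = 3*750*47/(2*6.2*4.8^2) = 370.1 MPa

370.1


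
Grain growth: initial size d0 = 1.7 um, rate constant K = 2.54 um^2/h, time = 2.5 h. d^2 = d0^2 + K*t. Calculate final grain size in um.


d^2 = 1.7^2 + 2.54*2.5 = 9.24
d = sqrt(9.24) = 3.04 um

3.04


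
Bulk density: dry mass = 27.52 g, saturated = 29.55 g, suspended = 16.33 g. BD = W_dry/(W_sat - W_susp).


BD = 27.52 / (29.55 - 16.33) = 27.52 / 13.22 = 2.082 g/cm^3

2.082


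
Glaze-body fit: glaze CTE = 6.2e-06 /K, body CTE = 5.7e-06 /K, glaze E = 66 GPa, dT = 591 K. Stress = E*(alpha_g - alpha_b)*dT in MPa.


Stress = 66*1000*(6.2e-06 - 5.7e-06)*591 = 19.5 MPa

19.5


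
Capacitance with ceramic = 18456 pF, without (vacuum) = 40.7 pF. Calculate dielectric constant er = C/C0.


er = 18456 / 40.7 = 453.46

453.46


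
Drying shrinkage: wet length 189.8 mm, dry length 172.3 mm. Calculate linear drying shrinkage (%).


DS = (189.8 - 172.3) / 189.8 * 100 = 9.22%

9.22


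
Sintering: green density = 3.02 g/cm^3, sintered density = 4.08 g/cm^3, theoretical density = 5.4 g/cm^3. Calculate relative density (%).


Relative = 4.08 / 5.4 * 100 = 75.6%

75.6


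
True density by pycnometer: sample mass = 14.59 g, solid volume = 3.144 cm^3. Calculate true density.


TD = 14.59 / 3.144 = 4.641 g/cm^3

4.641


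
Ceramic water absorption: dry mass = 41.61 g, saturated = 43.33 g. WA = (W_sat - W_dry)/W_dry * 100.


WA = (43.33 - 41.61) / 41.61 * 100 = 4.13%

4.13


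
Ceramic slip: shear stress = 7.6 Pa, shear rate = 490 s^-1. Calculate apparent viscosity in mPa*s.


eta = tau/gamma * 1000 = 7.6/490 * 1000 = 15.5 mPa*s

15.5


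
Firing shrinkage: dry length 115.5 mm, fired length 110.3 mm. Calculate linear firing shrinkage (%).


FS = (115.5 - 110.3) / 115.5 * 100 = 4.5%

4.5


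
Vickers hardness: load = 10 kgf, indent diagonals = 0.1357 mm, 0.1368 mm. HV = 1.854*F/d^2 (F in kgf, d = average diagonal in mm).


d_avg = (0.1357+0.1368)/2 = 0.13625 mm
HV = 1.854*10/0.13625^2 = 999

999


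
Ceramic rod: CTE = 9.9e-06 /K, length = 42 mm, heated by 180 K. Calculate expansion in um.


dL = 9.9e-06 * 42 * 180 * 1000 = 74.844 um

74.844


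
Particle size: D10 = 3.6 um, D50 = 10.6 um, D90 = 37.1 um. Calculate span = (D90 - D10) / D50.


Span = (37.1 - 3.6) / 10.6 = 33.5 / 10.6 = 3.16

3.16
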